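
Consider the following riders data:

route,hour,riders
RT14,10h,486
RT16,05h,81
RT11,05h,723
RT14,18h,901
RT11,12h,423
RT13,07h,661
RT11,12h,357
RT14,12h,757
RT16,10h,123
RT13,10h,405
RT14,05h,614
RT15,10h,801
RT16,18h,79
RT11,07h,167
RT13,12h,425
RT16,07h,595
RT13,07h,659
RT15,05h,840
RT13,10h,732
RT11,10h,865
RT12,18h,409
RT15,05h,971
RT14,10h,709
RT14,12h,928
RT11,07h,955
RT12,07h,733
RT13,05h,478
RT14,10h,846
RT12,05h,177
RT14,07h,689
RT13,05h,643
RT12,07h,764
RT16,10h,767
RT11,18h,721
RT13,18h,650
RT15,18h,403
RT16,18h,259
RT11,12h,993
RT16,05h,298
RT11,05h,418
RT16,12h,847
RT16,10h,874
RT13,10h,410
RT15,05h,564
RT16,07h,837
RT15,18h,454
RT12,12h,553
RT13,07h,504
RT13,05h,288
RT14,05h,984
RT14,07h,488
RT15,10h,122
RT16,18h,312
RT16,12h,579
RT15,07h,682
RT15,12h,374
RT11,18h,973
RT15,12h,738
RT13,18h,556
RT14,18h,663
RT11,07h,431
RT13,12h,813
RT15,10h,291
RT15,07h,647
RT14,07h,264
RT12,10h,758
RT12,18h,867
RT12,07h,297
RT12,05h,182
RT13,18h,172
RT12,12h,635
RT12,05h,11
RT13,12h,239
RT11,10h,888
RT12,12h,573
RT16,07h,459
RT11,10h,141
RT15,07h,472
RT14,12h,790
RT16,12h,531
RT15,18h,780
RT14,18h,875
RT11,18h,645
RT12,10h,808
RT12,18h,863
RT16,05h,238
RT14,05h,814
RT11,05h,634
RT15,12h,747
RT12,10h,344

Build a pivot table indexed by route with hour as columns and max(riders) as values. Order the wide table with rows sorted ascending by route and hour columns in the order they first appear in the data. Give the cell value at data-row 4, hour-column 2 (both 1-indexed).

With rows sorted ascending by route, row 4 is route=RT14. hour columns in first-appearance order: 10h, 05h, 18h, 12h, 07h; column 2 is 05h.
Long rows with route=RT14, hour=05h: max(614, 984, 814) = 984.

984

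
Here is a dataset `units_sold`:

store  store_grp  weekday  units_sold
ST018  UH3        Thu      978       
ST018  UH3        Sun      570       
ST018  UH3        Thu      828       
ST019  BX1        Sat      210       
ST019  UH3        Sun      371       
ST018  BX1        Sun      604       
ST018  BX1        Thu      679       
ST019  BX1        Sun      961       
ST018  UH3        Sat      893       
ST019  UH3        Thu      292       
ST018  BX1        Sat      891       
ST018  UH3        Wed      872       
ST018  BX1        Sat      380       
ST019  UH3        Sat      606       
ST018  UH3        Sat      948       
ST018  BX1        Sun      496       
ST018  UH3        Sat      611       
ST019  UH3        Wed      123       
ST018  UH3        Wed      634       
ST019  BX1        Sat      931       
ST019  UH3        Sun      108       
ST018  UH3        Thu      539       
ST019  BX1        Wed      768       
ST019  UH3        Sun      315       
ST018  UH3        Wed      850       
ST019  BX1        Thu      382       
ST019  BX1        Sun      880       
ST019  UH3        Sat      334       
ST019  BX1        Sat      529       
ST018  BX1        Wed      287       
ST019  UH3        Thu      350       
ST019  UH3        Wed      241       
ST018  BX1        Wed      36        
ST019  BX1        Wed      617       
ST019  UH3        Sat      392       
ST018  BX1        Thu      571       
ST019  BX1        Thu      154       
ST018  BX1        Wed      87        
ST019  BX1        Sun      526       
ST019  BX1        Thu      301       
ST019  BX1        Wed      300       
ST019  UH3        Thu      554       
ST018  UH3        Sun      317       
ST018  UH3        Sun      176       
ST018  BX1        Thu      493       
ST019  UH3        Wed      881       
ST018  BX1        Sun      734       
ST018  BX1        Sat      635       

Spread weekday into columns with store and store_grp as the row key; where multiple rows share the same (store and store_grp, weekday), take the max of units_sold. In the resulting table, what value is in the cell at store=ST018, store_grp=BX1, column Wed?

Rows with store=ST018, store_grp=BX1 and weekday=Wed: units_sold values are 287, 36, 87.
max(287, 36, 87) = 287.

287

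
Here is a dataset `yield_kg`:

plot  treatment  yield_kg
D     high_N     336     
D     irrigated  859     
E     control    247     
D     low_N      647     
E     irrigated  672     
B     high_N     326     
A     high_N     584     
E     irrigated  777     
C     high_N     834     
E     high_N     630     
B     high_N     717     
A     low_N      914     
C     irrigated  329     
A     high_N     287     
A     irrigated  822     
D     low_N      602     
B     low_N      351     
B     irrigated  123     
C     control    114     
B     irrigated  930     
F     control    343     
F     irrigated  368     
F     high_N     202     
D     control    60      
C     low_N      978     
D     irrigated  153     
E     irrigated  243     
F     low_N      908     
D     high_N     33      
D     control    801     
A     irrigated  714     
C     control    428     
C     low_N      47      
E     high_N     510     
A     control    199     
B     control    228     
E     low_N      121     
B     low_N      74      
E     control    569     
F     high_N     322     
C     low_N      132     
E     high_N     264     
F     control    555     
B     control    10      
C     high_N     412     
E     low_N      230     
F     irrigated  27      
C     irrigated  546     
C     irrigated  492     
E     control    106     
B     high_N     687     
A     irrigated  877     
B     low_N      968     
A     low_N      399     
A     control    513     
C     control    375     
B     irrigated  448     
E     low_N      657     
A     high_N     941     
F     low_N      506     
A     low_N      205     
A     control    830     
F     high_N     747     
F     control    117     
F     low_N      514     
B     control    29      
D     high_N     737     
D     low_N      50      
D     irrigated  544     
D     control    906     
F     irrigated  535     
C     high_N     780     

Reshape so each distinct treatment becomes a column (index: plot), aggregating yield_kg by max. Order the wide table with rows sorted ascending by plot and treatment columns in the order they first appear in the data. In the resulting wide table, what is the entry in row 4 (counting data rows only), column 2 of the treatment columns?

859

With rows sorted ascending by plot, row 4 is plot=D. treatment columns in first-appearance order: high_N, irrigated, control, low_N; column 2 is irrigated.
Long rows with plot=D, treatment=irrigated: max(859, 153, 544) = 859.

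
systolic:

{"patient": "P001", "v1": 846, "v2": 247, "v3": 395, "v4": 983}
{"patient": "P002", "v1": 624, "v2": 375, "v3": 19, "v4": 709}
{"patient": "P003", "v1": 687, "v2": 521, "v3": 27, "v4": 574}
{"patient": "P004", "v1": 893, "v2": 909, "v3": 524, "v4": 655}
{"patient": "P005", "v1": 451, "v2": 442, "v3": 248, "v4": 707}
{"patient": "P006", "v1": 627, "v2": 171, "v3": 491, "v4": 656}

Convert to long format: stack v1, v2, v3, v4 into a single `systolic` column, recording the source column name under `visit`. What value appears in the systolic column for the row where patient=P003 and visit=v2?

Unpivoting turns each (patient, wide-column) pair into one long row.
The wide cell at row P003, column v2 holds 521, so the long row (P003, v2) has systolic=521.

521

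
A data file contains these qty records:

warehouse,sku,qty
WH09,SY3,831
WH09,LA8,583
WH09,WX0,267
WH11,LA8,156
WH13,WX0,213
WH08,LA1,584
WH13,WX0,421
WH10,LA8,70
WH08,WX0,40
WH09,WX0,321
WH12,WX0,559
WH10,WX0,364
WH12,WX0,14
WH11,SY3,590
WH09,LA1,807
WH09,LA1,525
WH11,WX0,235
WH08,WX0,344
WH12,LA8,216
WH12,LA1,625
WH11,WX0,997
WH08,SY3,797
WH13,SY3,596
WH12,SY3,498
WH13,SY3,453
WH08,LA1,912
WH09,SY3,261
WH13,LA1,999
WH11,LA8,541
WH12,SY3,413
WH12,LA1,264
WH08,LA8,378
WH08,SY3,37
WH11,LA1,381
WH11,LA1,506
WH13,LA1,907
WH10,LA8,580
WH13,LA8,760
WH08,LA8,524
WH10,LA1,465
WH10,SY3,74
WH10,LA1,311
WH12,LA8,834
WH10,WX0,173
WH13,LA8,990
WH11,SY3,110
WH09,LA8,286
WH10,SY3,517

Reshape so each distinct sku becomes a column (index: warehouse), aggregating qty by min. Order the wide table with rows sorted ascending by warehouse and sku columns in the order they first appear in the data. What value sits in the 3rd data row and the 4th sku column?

With rows sorted ascending by warehouse, row 3 is warehouse=WH10. sku columns in first-appearance order: SY3, LA8, WX0, LA1; column 4 is LA1.
Long rows with warehouse=WH10, sku=LA1: min(465, 311) = 311.

311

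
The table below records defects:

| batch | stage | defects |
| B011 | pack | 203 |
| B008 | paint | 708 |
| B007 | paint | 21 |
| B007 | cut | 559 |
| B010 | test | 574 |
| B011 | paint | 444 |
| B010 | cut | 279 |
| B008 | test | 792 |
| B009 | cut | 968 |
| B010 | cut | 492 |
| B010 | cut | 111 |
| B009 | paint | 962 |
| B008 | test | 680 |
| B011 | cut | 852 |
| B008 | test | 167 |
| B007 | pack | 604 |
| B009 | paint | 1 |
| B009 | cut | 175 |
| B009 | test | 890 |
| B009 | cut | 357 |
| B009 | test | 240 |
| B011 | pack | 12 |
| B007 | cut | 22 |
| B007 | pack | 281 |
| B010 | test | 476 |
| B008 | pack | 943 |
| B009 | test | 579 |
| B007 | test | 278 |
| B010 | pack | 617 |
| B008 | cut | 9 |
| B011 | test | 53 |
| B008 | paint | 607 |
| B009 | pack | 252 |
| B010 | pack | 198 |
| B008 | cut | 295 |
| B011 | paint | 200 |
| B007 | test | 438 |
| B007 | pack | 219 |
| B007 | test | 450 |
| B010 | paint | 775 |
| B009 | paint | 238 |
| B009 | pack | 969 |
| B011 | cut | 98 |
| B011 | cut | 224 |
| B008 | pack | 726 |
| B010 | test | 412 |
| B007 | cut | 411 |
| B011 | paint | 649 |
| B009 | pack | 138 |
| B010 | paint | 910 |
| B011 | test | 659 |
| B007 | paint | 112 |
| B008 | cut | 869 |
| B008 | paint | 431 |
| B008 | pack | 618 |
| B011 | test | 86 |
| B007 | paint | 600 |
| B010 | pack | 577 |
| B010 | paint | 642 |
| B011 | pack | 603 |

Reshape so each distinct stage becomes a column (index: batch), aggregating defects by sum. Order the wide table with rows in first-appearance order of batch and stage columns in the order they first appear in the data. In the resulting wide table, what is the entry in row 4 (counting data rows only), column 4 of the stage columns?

With rows in first-appearance order of batch, row 4 is batch=B010. stage columns in first-appearance order: pack, paint, cut, test; column 4 is test.
Long rows with batch=B010, stage=test: 574 + 476 + 412 = 1462.

1462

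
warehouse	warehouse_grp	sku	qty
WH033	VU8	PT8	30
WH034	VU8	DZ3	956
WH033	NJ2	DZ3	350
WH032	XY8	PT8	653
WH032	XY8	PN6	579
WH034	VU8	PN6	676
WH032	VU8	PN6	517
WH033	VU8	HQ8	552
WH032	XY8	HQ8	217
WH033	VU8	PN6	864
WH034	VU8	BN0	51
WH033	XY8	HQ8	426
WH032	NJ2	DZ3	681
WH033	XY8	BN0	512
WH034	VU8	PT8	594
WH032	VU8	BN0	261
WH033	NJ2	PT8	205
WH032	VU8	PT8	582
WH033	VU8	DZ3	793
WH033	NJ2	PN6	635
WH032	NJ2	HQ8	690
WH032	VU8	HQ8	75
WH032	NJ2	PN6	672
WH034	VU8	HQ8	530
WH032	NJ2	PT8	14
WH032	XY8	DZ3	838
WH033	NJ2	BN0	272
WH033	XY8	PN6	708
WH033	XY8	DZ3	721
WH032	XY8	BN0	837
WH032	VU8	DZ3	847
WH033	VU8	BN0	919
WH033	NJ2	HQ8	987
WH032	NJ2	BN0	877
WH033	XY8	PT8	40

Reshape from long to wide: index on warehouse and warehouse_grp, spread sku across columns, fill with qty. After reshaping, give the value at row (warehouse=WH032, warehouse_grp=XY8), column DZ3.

838

Wide layout: rows indexed by warehouse and warehouse_grp, columns are the 5 distinct sku values (PT8, DZ3, PN6, HQ8, BN0).
Cell (warehouse=WH032, warehouse_grp=XY8, sku=DZ3) draws from the long row where warehouse=WH032, warehouse_grp=XY8 and sku=DZ3, which has qty=838.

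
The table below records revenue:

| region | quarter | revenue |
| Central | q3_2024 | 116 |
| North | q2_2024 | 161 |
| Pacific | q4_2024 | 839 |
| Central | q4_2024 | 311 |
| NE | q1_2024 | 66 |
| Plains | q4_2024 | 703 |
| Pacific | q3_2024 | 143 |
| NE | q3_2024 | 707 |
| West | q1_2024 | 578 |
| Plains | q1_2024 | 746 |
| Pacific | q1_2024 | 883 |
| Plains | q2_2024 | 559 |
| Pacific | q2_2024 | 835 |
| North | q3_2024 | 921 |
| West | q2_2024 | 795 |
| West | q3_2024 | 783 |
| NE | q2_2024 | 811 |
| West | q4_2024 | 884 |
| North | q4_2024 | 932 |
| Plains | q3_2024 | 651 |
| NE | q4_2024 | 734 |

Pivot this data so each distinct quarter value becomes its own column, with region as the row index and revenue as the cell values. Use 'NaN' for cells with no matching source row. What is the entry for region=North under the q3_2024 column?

The long row with region=North, quarter=q3_2024 has revenue=921.

921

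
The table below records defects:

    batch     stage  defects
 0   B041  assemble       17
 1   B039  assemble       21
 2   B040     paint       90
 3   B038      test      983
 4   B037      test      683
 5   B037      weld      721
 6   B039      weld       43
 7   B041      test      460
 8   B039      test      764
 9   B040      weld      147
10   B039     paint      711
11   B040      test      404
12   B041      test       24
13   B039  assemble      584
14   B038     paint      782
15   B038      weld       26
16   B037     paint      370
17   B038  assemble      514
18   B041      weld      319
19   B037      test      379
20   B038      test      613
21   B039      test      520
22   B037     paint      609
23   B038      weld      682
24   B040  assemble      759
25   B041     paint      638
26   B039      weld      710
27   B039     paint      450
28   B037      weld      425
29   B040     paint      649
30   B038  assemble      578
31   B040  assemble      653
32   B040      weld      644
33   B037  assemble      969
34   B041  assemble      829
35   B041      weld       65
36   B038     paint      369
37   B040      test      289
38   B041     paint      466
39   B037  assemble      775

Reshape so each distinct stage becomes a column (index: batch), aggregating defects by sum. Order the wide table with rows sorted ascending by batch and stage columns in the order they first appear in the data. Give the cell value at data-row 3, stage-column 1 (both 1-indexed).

605

With rows sorted ascending by batch, row 3 is batch=B039. stage columns in first-appearance order: assemble, paint, test, weld; column 1 is assemble.
Long rows with batch=B039, stage=assemble: 21 + 584 = 605.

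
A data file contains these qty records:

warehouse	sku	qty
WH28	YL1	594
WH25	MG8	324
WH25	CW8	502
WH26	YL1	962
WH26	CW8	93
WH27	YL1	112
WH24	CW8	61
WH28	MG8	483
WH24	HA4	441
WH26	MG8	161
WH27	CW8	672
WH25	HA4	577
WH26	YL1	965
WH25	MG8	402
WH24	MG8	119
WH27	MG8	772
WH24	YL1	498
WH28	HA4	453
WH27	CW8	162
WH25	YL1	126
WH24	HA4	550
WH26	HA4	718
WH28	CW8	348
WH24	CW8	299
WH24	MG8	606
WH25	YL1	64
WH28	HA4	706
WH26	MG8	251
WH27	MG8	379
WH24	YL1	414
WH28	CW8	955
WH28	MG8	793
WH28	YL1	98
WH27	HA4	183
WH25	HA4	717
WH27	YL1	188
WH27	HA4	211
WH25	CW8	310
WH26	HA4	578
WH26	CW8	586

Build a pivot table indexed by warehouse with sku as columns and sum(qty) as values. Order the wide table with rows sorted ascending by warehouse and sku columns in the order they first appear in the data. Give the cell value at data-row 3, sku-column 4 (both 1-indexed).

1296

With rows sorted ascending by warehouse, row 3 is warehouse=WH26. sku columns in first-appearance order: YL1, MG8, CW8, HA4; column 4 is HA4.
Long rows with warehouse=WH26, sku=HA4: 718 + 578 = 1296.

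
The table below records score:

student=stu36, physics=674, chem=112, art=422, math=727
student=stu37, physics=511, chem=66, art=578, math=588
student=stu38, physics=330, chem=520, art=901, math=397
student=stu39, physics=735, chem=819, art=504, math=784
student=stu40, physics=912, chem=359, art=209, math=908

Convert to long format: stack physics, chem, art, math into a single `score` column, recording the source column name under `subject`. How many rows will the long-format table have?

5 student values × 4 melted columns = 20 rows.

20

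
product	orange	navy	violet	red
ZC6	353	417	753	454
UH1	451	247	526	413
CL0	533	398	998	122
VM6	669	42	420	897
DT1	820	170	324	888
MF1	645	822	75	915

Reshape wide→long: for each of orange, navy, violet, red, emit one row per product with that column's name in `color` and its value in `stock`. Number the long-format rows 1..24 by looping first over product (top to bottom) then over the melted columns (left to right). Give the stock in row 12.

122

24 rows total (6 × 4). Row 12: index ⌊(12-1)/4⌋ = 2 into product → CL0; (12-1) mod 4 = 3 into the melted columns → red.
So row 12 is (CL0, red, 122); stock = 122.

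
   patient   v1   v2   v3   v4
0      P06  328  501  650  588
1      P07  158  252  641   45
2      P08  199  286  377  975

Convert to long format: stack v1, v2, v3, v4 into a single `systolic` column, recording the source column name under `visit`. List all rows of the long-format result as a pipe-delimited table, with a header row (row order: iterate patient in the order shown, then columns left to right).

| patient | visit | systolic |
| P06 | v1 | 328 |
| P06 | v2 | 501 |
| P06 | v3 | 650 |
| P06 | v4 | 588 |
| P07 | v1 | 158 |
| P07 | v2 | 252 |
| P07 | v3 | 641 |
| P07 | v4 | 45 |
| P08 | v1 | 199 |
| P08 | v2 | 286 |
| P08 | v3 | 377 |
| P08 | v4 | 975 |

Each (patient, column) pair becomes one row: 3 × 4 = 12 rows.
For example, (P06, v1) → systolic=328.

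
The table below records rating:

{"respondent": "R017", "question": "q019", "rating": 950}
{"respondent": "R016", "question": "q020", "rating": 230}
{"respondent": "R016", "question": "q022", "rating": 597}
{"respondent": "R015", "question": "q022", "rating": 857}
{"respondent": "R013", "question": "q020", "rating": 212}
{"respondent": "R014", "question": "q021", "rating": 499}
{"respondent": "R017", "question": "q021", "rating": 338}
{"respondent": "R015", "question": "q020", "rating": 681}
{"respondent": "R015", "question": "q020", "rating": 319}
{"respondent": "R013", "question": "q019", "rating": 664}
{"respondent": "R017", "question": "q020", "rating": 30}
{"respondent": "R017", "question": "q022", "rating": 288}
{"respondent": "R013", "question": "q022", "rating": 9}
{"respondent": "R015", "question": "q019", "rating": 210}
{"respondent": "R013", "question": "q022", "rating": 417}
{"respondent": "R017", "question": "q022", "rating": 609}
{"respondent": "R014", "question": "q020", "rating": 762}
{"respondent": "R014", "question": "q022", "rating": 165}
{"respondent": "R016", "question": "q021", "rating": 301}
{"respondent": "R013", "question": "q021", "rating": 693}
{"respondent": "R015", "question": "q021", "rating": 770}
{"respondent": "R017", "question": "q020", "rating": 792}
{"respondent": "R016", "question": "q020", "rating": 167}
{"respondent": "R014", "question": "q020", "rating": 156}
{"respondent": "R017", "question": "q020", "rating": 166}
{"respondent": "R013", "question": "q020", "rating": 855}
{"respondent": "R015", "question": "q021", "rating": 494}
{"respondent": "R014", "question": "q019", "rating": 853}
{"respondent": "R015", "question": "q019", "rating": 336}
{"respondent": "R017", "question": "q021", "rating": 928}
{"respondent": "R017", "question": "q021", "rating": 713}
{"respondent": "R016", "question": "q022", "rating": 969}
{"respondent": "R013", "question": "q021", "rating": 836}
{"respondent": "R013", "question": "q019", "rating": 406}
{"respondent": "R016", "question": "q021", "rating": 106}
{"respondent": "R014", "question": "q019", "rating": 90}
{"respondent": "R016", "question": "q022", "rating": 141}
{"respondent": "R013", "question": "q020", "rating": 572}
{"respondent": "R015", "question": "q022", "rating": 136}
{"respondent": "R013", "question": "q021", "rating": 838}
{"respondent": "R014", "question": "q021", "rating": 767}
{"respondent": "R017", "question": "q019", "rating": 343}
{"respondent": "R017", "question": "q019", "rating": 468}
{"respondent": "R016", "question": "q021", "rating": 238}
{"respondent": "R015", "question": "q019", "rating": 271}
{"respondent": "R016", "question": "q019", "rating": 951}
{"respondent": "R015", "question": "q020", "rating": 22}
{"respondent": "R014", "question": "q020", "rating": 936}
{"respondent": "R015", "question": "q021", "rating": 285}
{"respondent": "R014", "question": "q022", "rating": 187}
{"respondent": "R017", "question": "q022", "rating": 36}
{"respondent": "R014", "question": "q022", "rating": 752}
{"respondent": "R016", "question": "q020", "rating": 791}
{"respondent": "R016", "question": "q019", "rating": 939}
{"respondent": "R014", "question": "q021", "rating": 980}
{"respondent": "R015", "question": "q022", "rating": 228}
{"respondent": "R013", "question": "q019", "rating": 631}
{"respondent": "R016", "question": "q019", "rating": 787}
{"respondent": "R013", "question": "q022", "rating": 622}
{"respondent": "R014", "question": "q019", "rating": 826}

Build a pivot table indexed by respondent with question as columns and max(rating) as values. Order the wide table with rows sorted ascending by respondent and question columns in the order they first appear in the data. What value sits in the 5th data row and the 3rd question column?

With rows sorted ascending by respondent, row 5 is respondent=R017. question columns in first-appearance order: q019, q020, q022, q021; column 3 is q022.
Long rows with respondent=R017, question=q022: max(288, 609, 36) = 609.

609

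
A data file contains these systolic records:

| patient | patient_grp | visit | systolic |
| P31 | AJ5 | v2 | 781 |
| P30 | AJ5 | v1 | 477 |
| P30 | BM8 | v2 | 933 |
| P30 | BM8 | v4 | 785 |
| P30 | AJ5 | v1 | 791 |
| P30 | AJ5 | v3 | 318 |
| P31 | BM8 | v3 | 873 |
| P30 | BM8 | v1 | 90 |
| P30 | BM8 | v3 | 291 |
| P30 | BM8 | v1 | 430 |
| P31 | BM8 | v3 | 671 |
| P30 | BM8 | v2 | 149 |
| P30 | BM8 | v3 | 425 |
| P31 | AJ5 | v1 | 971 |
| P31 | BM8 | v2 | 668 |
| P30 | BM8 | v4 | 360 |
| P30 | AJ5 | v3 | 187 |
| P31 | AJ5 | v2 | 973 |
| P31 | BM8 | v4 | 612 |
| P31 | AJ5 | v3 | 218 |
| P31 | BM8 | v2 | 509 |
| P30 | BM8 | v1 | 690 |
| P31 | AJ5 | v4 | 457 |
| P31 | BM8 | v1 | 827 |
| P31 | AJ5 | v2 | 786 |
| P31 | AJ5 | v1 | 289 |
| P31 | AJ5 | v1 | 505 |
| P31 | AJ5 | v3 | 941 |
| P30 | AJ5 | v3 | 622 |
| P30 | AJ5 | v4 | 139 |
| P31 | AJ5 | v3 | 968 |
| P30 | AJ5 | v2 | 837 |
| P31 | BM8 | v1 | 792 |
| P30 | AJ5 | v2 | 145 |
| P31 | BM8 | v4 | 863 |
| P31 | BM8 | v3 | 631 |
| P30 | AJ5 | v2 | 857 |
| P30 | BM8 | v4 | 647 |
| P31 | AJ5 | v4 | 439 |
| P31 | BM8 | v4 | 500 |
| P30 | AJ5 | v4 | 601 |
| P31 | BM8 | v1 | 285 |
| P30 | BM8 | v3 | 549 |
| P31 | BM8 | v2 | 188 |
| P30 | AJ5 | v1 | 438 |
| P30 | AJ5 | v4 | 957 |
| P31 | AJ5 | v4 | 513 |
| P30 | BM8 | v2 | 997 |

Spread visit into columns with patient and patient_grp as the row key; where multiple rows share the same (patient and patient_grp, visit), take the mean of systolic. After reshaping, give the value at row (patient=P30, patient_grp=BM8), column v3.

421.67

Rows with patient=P30, patient_grp=BM8 and visit=v3: systolic values are 291, 425, 549.
(291 + 425 + 549) / 3 = 421.67.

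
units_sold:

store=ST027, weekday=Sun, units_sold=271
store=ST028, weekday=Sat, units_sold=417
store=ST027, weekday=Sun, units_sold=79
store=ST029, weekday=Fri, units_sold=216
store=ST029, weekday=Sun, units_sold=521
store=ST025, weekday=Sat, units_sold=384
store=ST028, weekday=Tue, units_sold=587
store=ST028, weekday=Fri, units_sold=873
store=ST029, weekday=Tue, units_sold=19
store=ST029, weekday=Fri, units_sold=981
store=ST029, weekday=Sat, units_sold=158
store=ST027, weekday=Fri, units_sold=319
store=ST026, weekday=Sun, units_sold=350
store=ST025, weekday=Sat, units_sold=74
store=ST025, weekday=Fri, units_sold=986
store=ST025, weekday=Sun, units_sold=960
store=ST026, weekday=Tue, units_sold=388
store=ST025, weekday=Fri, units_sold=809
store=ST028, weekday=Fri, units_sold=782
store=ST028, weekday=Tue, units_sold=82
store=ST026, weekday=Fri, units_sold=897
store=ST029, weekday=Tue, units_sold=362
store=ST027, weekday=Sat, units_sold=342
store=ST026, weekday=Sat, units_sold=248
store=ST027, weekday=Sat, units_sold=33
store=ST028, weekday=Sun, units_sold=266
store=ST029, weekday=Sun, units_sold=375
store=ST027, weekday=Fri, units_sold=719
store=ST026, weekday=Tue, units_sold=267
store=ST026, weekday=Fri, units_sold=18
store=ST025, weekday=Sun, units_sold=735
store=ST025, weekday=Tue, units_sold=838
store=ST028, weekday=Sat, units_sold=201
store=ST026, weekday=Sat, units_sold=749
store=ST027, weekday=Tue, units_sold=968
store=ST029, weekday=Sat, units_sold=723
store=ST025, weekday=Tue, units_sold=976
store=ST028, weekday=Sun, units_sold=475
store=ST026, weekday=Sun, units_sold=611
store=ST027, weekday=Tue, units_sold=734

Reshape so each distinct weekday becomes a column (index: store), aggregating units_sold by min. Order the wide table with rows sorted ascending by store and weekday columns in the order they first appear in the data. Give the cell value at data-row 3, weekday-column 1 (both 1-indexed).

79

With rows sorted ascending by store, row 3 is store=ST027. weekday columns in first-appearance order: Sun, Sat, Fri, Tue; column 1 is Sun.
Long rows with store=ST027, weekday=Sun: min(271, 79) = 79.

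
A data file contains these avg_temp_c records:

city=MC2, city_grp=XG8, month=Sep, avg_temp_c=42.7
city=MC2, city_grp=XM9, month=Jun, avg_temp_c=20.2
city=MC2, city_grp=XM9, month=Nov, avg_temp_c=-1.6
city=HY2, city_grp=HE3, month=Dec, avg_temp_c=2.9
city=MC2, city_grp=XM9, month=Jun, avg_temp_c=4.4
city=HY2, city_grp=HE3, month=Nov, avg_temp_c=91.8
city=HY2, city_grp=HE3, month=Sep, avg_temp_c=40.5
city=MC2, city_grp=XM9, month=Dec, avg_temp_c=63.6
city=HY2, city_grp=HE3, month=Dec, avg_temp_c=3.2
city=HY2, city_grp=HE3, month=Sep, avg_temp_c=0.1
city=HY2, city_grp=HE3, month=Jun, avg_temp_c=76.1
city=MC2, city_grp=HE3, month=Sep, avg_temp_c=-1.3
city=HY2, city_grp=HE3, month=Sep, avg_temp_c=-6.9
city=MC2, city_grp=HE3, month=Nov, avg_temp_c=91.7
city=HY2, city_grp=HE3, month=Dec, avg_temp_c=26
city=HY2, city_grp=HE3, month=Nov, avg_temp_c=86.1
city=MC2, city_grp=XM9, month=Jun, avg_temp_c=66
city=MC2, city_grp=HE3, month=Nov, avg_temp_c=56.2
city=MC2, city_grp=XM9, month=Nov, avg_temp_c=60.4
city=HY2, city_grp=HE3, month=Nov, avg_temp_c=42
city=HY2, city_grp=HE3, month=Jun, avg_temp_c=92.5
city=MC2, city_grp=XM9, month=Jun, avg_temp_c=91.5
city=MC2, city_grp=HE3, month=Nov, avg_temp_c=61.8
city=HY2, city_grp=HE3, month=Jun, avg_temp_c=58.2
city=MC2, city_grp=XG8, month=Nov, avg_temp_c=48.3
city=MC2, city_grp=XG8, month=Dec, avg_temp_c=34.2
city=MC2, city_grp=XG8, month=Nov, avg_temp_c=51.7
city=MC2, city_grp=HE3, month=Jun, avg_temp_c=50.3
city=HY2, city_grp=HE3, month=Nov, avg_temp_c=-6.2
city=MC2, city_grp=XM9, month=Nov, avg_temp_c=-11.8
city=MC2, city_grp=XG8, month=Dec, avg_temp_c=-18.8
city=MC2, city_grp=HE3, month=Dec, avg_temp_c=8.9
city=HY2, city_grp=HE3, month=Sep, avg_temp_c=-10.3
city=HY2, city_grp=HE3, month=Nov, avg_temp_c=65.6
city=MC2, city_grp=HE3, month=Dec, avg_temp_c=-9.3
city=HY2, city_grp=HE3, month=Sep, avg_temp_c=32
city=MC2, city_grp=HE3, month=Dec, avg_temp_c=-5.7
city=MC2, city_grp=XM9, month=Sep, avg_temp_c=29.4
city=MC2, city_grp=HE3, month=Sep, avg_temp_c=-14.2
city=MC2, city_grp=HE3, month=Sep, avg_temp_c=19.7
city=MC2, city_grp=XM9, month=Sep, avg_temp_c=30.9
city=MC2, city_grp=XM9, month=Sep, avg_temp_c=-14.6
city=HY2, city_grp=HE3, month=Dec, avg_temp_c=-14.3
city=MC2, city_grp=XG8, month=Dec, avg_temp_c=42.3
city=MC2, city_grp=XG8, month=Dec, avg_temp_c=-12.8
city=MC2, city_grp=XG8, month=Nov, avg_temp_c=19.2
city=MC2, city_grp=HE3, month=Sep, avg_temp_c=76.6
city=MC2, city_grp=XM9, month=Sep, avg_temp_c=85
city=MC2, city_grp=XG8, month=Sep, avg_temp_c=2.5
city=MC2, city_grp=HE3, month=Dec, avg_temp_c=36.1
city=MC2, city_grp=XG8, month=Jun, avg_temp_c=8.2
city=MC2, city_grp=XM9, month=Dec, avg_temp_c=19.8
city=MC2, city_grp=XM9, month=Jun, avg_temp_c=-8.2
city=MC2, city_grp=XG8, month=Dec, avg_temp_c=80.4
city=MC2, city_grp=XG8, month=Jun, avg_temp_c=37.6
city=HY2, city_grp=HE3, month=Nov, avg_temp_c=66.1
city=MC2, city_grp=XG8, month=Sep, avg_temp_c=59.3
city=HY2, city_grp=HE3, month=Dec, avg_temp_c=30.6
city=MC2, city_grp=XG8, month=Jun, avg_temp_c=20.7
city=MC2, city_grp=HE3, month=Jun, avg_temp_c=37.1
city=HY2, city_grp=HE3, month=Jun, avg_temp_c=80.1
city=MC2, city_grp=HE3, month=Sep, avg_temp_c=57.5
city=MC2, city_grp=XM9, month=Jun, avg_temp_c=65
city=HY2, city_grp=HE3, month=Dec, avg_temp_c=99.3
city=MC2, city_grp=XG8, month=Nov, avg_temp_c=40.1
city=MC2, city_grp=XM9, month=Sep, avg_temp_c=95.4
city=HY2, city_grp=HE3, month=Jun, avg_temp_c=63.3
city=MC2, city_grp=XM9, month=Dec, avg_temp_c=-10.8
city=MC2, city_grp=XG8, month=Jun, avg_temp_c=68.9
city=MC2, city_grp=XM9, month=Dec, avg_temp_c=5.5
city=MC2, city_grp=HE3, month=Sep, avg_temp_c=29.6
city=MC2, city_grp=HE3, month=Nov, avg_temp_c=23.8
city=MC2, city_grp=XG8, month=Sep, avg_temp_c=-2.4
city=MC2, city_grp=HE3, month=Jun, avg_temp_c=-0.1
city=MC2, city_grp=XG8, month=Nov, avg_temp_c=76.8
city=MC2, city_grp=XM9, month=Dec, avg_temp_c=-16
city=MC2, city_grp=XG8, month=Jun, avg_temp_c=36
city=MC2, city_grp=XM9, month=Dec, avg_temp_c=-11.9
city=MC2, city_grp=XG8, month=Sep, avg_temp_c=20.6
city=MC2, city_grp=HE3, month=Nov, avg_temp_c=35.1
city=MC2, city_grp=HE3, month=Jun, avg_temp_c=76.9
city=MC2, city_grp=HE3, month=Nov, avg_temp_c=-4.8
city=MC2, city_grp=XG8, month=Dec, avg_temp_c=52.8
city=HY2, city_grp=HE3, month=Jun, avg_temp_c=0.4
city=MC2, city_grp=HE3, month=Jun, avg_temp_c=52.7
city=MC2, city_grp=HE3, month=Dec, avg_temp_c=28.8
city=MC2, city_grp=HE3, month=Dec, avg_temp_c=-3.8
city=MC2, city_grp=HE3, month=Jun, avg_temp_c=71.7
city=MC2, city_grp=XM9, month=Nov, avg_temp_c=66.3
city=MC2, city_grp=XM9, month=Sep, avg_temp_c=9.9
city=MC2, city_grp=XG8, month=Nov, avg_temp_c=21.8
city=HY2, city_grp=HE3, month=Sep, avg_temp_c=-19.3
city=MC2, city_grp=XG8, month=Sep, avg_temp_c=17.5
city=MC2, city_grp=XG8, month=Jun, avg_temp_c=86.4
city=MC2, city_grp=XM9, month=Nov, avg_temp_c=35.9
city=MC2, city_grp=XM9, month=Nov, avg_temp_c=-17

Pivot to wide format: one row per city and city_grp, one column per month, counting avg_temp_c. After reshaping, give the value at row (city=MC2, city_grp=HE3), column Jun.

Rows with city=MC2, city_grp=HE3 and month=Jun: avg_temp_c values are 50.3, 37.1, -0.1, 76.9, 52.7, 71.7.
6 rows match — count = 6.

6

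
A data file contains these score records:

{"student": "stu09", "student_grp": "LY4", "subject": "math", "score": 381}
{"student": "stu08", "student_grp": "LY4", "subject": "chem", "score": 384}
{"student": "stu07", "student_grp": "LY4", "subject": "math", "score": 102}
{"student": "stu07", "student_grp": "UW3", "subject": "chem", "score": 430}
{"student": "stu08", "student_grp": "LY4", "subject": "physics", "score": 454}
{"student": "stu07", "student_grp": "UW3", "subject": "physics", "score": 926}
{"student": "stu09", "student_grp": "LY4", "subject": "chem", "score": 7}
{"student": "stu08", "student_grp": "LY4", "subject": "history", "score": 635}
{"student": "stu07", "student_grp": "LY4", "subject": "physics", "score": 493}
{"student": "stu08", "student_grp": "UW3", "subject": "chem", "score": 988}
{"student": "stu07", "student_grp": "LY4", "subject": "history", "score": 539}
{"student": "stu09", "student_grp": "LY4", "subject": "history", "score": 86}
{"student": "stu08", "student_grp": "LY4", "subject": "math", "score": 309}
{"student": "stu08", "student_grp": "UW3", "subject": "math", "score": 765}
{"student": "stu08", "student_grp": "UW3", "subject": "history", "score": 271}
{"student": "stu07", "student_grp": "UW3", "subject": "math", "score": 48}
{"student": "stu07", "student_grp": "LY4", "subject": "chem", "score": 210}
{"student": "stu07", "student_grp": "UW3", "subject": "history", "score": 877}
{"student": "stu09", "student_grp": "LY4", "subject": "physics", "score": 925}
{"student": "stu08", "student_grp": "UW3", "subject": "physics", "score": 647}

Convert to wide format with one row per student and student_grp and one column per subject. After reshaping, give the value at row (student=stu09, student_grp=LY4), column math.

381

Wide layout: rows indexed by student and student_grp, columns are the 4 distinct subject values (math, chem, physics, history).
Cell (student=stu09, student_grp=LY4, subject=math) draws from the long row where student=stu09, student_grp=LY4 and subject=math, which has score=381.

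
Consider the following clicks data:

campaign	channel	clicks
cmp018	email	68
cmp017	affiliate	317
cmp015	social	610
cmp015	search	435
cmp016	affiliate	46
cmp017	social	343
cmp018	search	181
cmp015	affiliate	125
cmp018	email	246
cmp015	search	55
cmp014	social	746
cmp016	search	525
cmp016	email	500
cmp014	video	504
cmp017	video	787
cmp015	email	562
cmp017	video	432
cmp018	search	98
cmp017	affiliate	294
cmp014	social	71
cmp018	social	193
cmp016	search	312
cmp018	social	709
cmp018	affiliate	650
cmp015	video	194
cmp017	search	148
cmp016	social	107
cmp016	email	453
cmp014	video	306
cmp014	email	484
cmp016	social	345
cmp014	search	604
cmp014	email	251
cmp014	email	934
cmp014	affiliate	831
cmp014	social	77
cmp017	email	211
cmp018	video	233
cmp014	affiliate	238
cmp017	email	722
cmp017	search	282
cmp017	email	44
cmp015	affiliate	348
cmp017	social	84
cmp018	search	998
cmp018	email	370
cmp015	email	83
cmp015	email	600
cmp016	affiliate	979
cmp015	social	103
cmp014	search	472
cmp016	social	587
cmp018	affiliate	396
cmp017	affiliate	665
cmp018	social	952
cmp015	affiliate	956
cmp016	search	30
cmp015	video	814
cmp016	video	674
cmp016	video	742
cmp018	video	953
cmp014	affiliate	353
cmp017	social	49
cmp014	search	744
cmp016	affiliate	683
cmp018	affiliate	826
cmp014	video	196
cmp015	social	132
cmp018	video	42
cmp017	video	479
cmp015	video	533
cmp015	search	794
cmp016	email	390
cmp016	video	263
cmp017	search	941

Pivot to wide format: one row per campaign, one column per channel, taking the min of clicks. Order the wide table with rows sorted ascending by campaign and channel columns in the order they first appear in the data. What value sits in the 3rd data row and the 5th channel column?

With rows sorted ascending by campaign, row 3 is campaign=cmp016. channel columns in first-appearance order: email, affiliate, social, search, video; column 5 is video.
Long rows with campaign=cmp016, channel=video: min(674, 742, 263) = 263.

263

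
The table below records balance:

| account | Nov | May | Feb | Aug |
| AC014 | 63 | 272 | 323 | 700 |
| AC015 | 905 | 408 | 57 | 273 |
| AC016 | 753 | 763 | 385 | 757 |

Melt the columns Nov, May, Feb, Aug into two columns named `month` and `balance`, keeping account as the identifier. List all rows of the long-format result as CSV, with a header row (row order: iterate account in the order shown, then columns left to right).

Each (account, column) pair becomes one row: 3 × 4 = 12 rows.
For example, (AC014, Nov) → balance=63.

account,month,balance
AC014,Nov,63
AC014,May,272
AC014,Feb,323
AC014,Aug,700
AC015,Nov,905
AC015,May,408
AC015,Feb,57
AC015,Aug,273
AC016,Nov,753
AC016,May,763
AC016,Feb,385
AC016,Aug,757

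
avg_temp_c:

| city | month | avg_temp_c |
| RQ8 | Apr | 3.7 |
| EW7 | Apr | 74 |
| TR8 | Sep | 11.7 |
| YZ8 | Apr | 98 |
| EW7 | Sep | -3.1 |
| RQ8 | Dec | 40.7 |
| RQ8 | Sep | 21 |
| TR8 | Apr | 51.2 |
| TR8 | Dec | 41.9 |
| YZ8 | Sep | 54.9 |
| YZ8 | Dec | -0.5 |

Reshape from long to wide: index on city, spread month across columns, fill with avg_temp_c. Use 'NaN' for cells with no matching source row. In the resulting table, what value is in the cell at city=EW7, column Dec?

No long-format row has city=EW7 and month=Dec, so the cell is NaN.

NaN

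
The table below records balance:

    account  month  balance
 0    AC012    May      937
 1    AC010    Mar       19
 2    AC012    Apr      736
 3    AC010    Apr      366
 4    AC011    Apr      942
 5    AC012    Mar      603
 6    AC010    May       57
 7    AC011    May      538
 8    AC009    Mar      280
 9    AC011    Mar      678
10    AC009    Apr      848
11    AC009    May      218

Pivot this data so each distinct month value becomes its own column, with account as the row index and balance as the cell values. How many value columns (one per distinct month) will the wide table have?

3 distinct month values: Apr, May, Mar.

3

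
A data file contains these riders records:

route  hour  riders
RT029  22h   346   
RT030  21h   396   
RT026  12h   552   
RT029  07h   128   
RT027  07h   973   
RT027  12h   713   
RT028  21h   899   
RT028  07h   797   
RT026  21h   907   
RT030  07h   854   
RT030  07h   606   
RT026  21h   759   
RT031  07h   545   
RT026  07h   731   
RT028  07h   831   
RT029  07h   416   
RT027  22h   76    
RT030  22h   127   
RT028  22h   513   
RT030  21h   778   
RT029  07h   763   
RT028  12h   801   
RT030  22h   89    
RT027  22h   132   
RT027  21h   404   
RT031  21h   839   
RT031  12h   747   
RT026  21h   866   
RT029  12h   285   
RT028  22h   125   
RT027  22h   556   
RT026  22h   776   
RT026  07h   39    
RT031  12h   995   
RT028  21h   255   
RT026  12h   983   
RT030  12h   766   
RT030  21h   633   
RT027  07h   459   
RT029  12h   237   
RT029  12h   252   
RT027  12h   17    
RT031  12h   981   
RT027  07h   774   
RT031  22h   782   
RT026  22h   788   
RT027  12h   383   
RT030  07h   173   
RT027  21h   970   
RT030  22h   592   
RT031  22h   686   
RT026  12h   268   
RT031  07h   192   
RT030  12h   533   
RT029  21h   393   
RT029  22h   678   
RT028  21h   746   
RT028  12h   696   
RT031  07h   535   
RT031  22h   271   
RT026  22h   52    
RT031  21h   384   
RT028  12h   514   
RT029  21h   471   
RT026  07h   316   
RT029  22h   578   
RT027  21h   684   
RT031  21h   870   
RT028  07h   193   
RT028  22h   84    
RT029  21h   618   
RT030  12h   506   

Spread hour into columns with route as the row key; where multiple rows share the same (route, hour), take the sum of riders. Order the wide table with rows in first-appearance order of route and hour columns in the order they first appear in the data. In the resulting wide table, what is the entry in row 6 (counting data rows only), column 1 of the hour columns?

1739

With rows in first-appearance order of route, row 6 is route=RT031. hour columns in first-appearance order: 22h, 21h, 12h, 07h; column 1 is 22h.
Long rows with route=RT031, hour=22h: 782 + 686 + 271 = 1739.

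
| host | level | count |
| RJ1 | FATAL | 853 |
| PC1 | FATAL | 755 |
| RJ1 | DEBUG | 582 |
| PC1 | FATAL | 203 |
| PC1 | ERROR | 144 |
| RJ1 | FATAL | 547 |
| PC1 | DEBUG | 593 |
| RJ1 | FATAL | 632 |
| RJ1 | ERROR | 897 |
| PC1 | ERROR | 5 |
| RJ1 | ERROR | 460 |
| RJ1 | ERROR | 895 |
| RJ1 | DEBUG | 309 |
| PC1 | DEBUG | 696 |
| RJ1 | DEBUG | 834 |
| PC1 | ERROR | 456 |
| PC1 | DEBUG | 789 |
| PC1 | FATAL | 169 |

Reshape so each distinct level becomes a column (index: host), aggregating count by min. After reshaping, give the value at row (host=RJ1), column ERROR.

Rows with host=RJ1 and level=ERROR: count values are 897, 460, 895.
min(897, 460, 895) = 460.

460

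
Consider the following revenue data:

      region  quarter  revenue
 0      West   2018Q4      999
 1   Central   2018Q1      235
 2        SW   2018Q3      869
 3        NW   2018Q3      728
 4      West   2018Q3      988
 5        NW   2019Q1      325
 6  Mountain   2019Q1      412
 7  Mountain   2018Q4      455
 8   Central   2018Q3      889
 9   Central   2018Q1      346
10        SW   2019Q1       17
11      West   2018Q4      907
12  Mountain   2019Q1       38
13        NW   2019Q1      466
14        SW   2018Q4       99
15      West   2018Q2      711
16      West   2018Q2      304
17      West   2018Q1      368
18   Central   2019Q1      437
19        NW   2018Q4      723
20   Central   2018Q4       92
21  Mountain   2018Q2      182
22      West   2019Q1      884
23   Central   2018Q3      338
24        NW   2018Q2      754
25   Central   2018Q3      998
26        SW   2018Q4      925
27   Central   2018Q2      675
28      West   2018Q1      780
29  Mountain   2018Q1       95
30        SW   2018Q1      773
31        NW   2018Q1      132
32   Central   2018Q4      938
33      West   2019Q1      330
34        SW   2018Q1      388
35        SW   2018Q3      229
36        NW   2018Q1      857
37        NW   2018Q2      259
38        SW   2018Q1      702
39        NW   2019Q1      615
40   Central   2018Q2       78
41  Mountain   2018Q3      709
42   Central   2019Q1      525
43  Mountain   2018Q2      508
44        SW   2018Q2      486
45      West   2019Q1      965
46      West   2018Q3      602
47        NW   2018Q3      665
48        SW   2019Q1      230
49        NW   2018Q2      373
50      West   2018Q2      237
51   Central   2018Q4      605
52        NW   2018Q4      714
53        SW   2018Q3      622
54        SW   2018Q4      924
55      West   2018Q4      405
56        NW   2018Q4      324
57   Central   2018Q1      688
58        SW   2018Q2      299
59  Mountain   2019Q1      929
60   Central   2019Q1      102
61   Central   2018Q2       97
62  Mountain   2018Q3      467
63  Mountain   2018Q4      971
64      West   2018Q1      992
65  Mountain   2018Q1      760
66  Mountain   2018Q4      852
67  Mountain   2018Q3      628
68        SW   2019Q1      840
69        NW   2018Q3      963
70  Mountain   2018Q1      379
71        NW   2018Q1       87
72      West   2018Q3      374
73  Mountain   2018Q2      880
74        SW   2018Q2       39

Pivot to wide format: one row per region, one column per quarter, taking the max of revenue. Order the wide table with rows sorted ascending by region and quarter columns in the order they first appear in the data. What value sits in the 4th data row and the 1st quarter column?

With rows sorted ascending by region, row 4 is region=SW. quarter columns in first-appearance order: 2018Q4, 2018Q1, 2018Q3, 2019Q1, 2018Q2; column 1 is 2018Q4.
Long rows with region=SW, quarter=2018Q4: max(99, 925, 924) = 925.

925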